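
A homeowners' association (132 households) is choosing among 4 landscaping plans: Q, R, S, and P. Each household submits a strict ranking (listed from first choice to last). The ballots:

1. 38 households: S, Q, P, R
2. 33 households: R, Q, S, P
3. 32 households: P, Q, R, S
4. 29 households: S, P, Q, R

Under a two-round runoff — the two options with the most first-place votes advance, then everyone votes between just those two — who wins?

Round 1 first-place votes: Q 0, R 33, S 67, P 32.
S and R advance.
Runoff: S is preferred to R by 67 voters; R by 65.
S wins the runoff.

S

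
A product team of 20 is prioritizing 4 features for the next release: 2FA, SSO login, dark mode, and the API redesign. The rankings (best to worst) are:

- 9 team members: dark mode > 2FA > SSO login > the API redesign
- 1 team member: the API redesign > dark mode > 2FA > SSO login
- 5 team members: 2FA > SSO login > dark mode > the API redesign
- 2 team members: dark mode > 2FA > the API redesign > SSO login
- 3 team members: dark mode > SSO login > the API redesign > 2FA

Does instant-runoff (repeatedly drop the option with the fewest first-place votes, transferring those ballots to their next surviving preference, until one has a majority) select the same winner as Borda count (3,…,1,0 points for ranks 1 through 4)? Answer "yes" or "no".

Instant-runoff — R1 2FA 5, SSO login 0, dark mode 14, the API redesign 1 (dark mode winner). Winner: dark mode.
Borda — scores: 2FA 38, SSO login 25, dark mode 49, the API redesign 8. Winner: dark mode.
The two methods agree.

yes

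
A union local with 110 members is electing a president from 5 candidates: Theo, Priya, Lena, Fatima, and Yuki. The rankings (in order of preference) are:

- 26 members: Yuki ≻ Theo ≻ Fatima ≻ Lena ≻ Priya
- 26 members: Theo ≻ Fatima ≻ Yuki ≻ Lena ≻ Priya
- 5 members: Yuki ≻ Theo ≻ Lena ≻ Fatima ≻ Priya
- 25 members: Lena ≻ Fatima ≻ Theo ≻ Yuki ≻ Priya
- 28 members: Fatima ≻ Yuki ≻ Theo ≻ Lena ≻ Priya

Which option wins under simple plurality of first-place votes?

Yuki

First-place votes: Theo 26, Priya 0, Lena 25, Fatima 28, Yuki 31.
Yuki has the most first-place votes.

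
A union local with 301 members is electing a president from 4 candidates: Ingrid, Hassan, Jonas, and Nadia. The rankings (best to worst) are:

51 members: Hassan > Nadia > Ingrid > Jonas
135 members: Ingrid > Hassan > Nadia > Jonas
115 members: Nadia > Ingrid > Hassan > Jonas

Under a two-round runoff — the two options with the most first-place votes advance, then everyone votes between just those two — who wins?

Round 1 first-place votes: Ingrid 135, Hassan 51, Jonas 0, Nadia 115.
Ingrid and Nadia advance.
Runoff: Ingrid is preferred to Nadia by 135 voters; Nadia by 166.
Nadia wins the runoff.

Nadia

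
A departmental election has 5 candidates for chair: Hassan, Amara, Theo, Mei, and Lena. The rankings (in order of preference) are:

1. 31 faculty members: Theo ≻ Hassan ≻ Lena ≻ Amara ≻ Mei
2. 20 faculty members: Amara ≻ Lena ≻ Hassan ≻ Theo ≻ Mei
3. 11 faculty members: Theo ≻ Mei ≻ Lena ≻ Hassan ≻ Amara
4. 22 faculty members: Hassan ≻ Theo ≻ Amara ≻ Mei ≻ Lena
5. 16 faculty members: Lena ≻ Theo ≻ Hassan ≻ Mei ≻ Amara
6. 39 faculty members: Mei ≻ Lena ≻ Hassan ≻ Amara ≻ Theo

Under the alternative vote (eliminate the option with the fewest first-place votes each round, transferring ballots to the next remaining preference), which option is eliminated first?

Lena

Round 1: Hassan 22, Amara 20, Theo 42, Mei 39, Lena 16. Eliminate Lena.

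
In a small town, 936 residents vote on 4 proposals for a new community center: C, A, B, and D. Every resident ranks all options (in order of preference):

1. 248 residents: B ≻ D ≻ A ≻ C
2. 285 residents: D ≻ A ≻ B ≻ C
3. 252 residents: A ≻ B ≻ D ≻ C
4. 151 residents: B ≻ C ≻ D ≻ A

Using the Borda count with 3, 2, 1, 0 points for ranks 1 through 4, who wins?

C: 248·0 + 285·0 + 252·0 + 151·2 = 302
A: 248·1 + 285·2 + 252·3 + 151·0 = 1574
B: 248·3 + 285·1 + 252·2 + 151·3 = 1986
D: 248·2 + 285·3 + 252·1 + 151·1 = 1754
B has the highest Borda score (1986).

B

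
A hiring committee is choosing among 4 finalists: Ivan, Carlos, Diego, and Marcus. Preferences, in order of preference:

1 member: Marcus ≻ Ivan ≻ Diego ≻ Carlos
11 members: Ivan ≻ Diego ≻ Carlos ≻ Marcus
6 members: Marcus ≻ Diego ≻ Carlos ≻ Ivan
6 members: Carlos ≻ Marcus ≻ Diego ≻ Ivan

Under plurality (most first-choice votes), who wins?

First-place votes: Ivan 11, Carlos 6, Diego 0, Marcus 7.
Ivan has the most first-place votes.

Ivan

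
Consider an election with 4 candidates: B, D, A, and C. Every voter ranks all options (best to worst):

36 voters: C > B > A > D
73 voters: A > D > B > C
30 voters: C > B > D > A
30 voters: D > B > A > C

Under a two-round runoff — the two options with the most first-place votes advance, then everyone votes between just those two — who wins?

A

Round 1 first-place votes: B 0, D 30, A 73, C 66.
A and C advance.
Runoff: A is preferred to C by 103 voters; C by 66.
A wins the runoff.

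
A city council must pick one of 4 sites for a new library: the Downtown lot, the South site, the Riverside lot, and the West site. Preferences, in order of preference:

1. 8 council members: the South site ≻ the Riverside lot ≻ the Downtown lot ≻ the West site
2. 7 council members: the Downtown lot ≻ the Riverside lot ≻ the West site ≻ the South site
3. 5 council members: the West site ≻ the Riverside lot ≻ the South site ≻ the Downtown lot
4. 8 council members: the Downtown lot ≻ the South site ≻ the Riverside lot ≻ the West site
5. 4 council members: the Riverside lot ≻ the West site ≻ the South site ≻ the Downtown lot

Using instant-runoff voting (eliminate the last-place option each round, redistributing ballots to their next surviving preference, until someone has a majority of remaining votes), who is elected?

the Downtown lot

Round 1: the Downtown lot 15, the South site 8, the Riverside lot 4, the West site 5. Eliminate the Riverside lot.
Round 2: the Downtown lot 15, the South site 8, the West site 9. Eliminate the South site.
Round 3: the Downtown lot 23, the West site 9. The Downtown lot has a majority.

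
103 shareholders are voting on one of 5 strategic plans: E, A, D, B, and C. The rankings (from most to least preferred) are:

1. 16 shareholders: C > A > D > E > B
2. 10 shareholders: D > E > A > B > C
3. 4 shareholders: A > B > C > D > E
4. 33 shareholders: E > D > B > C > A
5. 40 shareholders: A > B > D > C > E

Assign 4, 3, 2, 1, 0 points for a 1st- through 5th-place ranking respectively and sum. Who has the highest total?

E: 16·1 + 10·3 + 4·0 + 33·4 + 40·0 = 178
A: 16·3 + 10·2 + 4·4 + 33·0 + 40·4 = 244
D: 16·2 + 10·4 + 4·1 + 33·3 + 40·2 = 255
B: 16·0 + 10·1 + 4·3 + 33·2 + 40·3 = 208
C: 16·4 + 10·0 + 4·2 + 33·1 + 40·1 = 145
D has the highest Borda score (255).

D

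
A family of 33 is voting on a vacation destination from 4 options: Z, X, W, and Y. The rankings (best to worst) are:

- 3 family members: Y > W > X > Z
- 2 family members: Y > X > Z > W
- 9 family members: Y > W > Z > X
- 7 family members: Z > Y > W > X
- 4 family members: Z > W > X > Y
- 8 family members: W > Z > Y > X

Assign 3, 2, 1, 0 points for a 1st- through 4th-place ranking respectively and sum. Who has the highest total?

Y

Z: 3·0 + 2·1 + 9·1 + 7·3 + 4·3 + 8·2 = 60
X: 3·1 + 2·2 + 9·0 + 7·0 + 4·1 + 8·0 = 11
W: 3·2 + 2·0 + 9·2 + 7·1 + 4·2 + 8·3 = 63
Y: 3·3 + 2·3 + 9·3 + 7·2 + 4·0 + 8·1 = 64
Y has the highest Borda score (64).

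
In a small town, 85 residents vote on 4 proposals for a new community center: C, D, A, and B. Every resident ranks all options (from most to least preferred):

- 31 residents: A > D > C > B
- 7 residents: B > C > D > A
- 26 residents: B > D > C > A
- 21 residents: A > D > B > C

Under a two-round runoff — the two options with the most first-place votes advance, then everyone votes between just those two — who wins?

A

Round 1 first-place votes: C 0, D 0, A 52, B 33.
A and B advance.
Runoff: A is preferred to B by 52 voters; B by 33.
A wins the runoff.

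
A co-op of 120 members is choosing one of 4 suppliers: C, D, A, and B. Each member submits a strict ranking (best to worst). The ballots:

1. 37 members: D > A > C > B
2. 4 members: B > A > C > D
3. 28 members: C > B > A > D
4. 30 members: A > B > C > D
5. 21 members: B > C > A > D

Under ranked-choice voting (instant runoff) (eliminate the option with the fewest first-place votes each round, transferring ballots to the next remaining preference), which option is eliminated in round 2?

Round 1: C 28, D 37, A 30, B 25. Eliminate B.
Round 2: C 49, D 37, A 34. Eliminate A.

A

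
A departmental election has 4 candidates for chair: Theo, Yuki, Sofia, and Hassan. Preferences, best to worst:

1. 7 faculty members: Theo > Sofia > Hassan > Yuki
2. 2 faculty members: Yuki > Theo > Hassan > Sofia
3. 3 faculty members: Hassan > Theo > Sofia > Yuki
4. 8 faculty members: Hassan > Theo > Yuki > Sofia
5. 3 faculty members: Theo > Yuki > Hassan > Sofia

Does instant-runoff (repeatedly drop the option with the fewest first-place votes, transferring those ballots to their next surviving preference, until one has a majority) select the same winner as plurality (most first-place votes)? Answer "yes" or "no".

Instant-runoff — R1 Theo 10, Yuki 2, Sofia 0, Hassan 11 (Sofia out); R2 Theo 10, Yuki 2, Hassan 11 (Yuki out); R3 Theo 12, Hassan 11 (Theo winner). Winner: Theo.
Plurality — first-place votes: Theo 10, Yuki 2, Sofia 0, Hassan 11. Winner: Hassan.
The two methods disagree.

no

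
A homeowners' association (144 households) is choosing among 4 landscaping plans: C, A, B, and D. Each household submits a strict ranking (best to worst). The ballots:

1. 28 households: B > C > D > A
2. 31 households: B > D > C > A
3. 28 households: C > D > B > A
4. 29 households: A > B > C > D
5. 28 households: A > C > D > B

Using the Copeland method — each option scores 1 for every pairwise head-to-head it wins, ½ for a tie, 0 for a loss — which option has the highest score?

B

C: beats A and D; loses to B → score 2.
A: loses to C, B, and D → score 0.
B: beats C, A, and D → score 3.
D: beats A; loses to C and B → score 1.
B has the best pairwise record.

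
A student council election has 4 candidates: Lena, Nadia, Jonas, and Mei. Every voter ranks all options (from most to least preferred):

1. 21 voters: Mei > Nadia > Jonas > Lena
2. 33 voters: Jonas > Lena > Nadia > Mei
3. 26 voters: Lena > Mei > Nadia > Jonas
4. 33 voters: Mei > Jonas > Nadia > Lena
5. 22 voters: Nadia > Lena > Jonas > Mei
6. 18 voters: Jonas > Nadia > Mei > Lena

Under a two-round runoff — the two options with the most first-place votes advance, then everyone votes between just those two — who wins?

Round 1 first-place votes: Lena 26, Nadia 22, Jonas 51, Mei 54.
Mei and Jonas advance.
Runoff: Mei is preferred to Jonas by 80 voters; Jonas by 73.
Mei wins the runoff.

Mei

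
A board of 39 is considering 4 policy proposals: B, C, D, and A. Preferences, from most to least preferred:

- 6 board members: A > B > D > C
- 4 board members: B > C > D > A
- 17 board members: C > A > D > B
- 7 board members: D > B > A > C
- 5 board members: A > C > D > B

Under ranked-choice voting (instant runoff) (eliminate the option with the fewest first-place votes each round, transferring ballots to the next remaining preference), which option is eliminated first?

Round 1: B 4, C 17, D 7, A 11. Eliminate B.

B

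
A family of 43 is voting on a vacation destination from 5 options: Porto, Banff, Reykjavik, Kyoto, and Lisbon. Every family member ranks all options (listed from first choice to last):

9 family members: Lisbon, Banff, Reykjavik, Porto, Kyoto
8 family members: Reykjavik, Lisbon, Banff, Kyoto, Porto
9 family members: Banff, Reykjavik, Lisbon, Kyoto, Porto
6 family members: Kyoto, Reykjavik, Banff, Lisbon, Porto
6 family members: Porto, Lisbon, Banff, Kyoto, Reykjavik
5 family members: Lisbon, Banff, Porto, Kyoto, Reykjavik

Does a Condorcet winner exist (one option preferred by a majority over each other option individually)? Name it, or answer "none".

none

Checking pairwise contests:
Banff beats Porto 37–6.
Lisbon beats Banff 28–15.
Banff beats Reykjavik 29–14.
Banff beats Kyoto 37–6.
Reykjavik beats Lisbon 23–20.
Every option loses at least one head-to-head, so there is no Condorcet winner.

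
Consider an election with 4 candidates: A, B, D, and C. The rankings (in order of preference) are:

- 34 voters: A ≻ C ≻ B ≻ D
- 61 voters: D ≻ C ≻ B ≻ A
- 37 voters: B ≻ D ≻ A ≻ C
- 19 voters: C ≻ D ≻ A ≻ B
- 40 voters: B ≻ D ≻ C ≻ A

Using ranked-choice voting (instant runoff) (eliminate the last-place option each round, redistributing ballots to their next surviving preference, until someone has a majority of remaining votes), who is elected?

B

Round 1: A 34, B 77, D 61, C 19. Eliminate C.
Round 2: A 34, B 77, D 80. Eliminate A.
Round 3: B 111, D 80. B has a majority.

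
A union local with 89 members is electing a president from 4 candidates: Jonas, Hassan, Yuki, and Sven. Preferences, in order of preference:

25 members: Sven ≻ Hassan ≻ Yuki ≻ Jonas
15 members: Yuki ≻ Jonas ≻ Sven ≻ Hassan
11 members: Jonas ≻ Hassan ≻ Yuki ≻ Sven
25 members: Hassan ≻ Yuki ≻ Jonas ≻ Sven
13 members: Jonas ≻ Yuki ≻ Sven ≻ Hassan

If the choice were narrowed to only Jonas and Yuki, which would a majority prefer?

Yuki

Voters preferring Jonas to Yuki: 24; preferring Yuki to Jonas: 65.
Yuki wins the head-to-head.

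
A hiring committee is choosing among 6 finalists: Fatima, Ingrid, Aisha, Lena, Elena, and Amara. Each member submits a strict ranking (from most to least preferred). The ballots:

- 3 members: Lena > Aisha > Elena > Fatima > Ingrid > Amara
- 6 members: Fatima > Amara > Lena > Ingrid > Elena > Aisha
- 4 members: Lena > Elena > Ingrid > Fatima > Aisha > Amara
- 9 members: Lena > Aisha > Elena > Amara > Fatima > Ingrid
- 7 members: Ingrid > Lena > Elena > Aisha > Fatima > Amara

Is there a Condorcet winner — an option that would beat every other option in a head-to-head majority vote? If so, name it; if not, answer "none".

Lena vs Fatima: 23–6 for Lena.
Lena vs Ingrid: 22–7 for Lena.
Lena vs Aisha: 29–0 for Lena.
Lena vs Elena: 29–0 for Lena.
Lena vs Amara: 23–6 for Lena.
Lena beats every other option head-to-head.

Lena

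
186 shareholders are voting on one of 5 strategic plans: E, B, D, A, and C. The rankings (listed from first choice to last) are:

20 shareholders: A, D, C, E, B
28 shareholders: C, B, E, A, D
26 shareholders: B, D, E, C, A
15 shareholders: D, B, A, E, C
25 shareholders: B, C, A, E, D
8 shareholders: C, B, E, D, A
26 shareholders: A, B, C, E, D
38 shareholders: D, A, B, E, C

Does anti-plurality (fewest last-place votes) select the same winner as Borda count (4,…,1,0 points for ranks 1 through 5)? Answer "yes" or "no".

Anti-plurality — last-place votes: E 0, B 20, D 79, A 34, C 53. Winner: E.
Borda — scores: E 248, B 511, D 358, A 406, C 337. Winner: B.
The two methods disagree.

no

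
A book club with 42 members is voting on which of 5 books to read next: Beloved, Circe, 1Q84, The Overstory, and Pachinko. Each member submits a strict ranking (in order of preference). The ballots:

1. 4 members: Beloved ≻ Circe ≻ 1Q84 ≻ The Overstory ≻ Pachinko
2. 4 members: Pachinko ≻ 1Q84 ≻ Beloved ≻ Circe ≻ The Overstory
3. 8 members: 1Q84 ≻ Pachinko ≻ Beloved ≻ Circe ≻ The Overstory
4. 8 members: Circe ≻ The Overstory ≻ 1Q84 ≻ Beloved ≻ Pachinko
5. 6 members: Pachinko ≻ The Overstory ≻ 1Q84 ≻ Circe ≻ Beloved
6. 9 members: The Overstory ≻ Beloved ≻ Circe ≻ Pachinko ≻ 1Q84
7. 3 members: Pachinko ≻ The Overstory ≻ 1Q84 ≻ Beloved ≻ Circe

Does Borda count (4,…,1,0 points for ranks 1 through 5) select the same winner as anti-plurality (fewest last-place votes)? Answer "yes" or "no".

no

Borda — scores: Beloved 78, Circe 80, 1Q84 86, The Overstory 91, Pachinko 85. Winner: The Overstory.
Anti-plurality — last-place votes: Beloved 6, Circe 3, 1Q84 9, The Overstory 12, Pachinko 12. Winner: Circe.
The two methods disagree.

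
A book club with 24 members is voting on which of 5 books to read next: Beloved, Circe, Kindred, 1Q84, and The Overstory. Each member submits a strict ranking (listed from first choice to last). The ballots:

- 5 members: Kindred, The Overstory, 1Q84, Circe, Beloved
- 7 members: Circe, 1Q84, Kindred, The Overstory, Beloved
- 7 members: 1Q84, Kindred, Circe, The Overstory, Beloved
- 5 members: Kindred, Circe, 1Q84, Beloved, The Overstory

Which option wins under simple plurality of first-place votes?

Kindred

First-place votes: Beloved 0, Circe 7, Kindred 10, 1Q84 7, The Overstory 0.
Kindred has the most first-place votes.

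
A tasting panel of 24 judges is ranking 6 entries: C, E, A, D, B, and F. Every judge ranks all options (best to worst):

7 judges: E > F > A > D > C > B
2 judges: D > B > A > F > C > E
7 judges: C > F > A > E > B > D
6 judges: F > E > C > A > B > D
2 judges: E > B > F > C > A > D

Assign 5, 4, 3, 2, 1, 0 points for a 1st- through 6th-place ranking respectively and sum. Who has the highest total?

C: 7·1 + 2·1 + 7·5 + 6·3 + 2·2 = 66
E: 7·5 + 2·0 + 7·2 + 6·4 + 2·5 = 83
A: 7·3 + 2·3 + 7·3 + 6·2 + 2·1 = 62
D: 7·2 + 2·5 + 7·0 + 6·0 + 2·0 = 24
B: 7·0 + 2·4 + 7·1 + 6·1 + 2·4 = 29
F: 7·4 + 2·2 + 7·4 + 6·5 + 2·3 = 96
F has the highest Borda score (96).

F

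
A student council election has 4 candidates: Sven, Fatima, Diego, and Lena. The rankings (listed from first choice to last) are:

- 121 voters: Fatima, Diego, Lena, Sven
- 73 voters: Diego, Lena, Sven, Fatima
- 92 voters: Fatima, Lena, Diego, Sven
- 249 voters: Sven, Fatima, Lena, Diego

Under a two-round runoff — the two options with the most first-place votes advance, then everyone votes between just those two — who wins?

Round 1 first-place votes: Sven 249, Fatima 213, Diego 73, Lena 0.
Sven and Fatima advance.
Runoff: Sven is preferred to Fatima by 322 voters; Fatima by 213.
Sven wins the runoff.

Sven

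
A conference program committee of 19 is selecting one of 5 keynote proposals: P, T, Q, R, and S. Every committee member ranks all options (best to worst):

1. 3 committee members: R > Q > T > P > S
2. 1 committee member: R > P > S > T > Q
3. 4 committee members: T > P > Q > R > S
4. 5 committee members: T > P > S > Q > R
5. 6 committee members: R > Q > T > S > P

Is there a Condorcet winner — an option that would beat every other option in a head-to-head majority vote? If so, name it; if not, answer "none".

R vs P: 10–9 for R.
R vs T: 10–9 for R.
R vs Q: 10–9 for R.
R vs S: 14–5 for R.
R beats every other option head-to-head.

R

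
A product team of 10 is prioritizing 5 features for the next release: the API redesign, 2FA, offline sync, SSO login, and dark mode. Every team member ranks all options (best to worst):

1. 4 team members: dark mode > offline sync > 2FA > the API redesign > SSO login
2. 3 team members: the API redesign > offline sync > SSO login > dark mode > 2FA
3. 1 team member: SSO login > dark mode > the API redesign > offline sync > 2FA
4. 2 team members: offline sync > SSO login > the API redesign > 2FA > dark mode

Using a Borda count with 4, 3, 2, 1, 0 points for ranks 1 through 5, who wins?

the API redesign: 4·1 + 3·4 + 1·2 + 2·2 = 22
2FA: 4·2 + 3·0 + 1·0 + 2·1 = 10
offline sync: 4·3 + 3·3 + 1·1 + 2·4 = 30
SSO login: 4·0 + 3·2 + 1·4 + 2·3 = 16
dark mode: 4·4 + 3·1 + 1·3 + 2·0 = 22
offline sync has the highest Borda score (30).

offline sync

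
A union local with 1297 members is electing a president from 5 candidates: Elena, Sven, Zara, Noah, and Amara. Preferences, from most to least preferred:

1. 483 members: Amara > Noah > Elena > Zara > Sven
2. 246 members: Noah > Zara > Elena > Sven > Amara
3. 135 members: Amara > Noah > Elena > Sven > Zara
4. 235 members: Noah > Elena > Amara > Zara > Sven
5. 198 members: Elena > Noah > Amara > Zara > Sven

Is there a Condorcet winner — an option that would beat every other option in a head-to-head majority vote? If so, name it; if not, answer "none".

Noah

Noah vs Elena: 1099–198 for Noah.
Noah vs Sven: 1297–0 for Noah.
Noah vs Zara: 1297–0 for Noah.
Noah vs Amara: 679–618 for Noah.
Noah beats every other option head-to-head.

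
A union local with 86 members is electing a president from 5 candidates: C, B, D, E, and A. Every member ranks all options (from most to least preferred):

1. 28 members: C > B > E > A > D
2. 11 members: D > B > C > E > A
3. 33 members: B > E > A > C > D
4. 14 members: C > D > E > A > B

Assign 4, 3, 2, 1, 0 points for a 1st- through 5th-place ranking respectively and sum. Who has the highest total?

B

C: 28·4 + 11·2 + 33·1 + 14·4 = 223
B: 28·3 + 11·3 + 33·4 + 14·0 = 249
D: 28·0 + 11·4 + 33·0 + 14·3 = 86
E: 28·2 + 11·1 + 33·3 + 14·2 = 194
A: 28·1 + 11·0 + 33·2 + 14·1 = 108
B has the highest Borda score (249).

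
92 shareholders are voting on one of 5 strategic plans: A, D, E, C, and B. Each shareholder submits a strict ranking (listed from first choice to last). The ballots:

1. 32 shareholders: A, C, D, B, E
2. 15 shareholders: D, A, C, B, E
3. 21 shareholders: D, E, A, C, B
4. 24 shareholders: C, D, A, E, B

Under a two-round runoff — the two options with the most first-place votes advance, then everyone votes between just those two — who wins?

D

Round 1 first-place votes: A 32, D 36, E 0, C 24, B 0.
D and A advance.
Runoff: D is preferred to A by 60 voters; A by 32.
D wins the runoff.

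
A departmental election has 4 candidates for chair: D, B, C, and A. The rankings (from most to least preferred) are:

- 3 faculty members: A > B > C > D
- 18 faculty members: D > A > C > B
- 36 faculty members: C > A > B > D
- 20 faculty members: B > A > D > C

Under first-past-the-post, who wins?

C

First-place votes: D 18, B 20, C 36, A 3.
C has the most first-place votes.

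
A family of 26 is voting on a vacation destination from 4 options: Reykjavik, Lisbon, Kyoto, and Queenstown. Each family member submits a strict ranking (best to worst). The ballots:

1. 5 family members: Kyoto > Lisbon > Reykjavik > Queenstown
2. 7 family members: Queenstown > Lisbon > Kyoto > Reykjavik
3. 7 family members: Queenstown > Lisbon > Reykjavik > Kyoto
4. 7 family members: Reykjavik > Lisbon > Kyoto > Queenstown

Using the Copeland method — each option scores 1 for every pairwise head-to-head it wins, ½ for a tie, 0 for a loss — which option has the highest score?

Reykjavik: beats Kyoto; loses to Lisbon and Queenstown → score 1.
Lisbon: beats Reykjavik and Kyoto; loses to Queenstown → score 2.
Kyoto: loses to Reykjavik, Lisbon, and Queenstown → score 0.
Queenstown: beats Reykjavik, Lisbon, and Kyoto → score 3.
Queenstown has the best pairwise record.

Queenstown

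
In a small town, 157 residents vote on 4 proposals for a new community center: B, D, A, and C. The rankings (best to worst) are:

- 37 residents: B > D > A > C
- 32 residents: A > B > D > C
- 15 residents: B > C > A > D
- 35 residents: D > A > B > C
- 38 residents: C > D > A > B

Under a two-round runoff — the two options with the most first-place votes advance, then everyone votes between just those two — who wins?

Round 1 first-place votes: B 52, D 35, A 32, C 38.
B and C advance.
Runoff: B is preferred to C by 119 voters; C by 38.
B wins the runoff.

B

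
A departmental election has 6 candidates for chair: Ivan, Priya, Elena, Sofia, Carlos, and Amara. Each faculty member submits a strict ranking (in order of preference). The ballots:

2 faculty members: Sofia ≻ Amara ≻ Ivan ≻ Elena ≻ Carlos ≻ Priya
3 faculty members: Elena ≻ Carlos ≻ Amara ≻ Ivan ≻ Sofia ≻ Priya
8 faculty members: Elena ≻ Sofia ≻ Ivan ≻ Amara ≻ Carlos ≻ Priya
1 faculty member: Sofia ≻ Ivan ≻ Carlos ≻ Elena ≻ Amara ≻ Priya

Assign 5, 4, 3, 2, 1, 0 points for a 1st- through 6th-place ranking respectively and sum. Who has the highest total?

Ivan: 2·3 + 3·2 + 8·3 + 1·4 = 40
Priya: 2·0 + 3·0 + 8·0 + 1·0 = 0
Elena: 2·2 + 3·5 + 8·5 + 1·2 = 61
Sofia: 2·5 + 3·1 + 8·4 + 1·5 = 50
Carlos: 2·1 + 3·4 + 8·1 + 1·3 = 25
Amara: 2·4 + 3·3 + 8·2 + 1·1 = 34
Elena has the highest Borda score (61).

Elena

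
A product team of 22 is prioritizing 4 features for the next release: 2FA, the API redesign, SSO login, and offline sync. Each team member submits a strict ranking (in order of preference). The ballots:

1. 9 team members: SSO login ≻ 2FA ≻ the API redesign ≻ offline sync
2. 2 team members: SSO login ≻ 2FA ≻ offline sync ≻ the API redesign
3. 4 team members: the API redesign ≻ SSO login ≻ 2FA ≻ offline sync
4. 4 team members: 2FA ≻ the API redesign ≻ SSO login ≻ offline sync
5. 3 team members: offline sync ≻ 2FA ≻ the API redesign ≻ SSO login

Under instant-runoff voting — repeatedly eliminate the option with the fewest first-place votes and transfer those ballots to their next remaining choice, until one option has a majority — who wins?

SSO login

Round 1: 2FA 4, the API redesign 4, SSO login 11, offline sync 3. Eliminate offline sync.
Round 2: 2FA 7, the API redesign 4, SSO login 11. Eliminate the API redesign.
Round 3: 2FA 7, SSO login 15. SSO login has a majority.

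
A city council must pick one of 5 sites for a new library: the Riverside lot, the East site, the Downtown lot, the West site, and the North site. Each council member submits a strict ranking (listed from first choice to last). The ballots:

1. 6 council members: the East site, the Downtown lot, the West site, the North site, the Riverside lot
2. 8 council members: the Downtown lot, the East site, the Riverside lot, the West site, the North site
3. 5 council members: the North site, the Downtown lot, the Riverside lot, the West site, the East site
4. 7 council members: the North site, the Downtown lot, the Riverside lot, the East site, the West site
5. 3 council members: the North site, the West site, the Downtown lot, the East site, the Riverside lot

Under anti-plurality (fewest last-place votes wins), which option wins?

Last-place votes: the Riverside lot 9, the East site 5, the Downtown lot 0, the West site 7, the North site 8.
the Downtown lot is ranked last by the fewest voters, so the Downtown lot wins.

the Downtown lot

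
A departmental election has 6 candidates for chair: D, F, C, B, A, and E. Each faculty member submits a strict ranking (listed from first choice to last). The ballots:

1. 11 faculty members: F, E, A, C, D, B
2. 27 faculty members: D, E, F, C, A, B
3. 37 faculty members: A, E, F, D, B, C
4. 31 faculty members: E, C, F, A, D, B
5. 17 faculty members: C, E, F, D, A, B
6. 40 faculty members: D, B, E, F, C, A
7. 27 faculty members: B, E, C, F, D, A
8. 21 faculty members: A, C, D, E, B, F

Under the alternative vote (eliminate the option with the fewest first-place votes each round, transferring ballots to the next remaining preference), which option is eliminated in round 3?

Round 1: D 67, F 11, C 17, B 27, A 58, E 31. Eliminate F.
Round 2: D 67, C 17, B 27, A 58, E 42. Eliminate C.
Round 3: D 67, B 27, A 58, E 59. Eliminate B.

B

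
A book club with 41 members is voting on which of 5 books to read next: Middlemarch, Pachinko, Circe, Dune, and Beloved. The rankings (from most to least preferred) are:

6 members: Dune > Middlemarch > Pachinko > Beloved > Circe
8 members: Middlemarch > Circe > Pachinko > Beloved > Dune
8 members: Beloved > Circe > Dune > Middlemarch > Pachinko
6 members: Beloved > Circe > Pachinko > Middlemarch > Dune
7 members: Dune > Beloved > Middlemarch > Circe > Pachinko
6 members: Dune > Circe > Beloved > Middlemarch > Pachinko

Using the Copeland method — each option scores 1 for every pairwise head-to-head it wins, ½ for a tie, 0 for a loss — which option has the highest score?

Middlemarch: beats Pachinko and Circe; loses to Dune and Beloved → score 2.
Pachinko: loses to Middlemarch, Circe, Dune, and Beloved → score 0.
Circe: beats Pachinko and Dune; loses to Middlemarch and Beloved → score 2.
Dune: beats Middlemarch and Pachinko; loses to Circe and Beloved → score 2.
Beloved: beats Middlemarch, Pachinko, Circe, and Dune → score 4.
Beloved has the best pairwise record.

Beloved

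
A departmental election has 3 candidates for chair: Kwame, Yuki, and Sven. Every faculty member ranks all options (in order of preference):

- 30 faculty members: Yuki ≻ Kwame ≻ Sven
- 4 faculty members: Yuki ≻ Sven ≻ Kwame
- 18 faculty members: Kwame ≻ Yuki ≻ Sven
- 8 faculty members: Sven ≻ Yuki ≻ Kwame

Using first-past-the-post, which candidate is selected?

First-place votes: Kwame 18, Yuki 34, Sven 8.
Yuki has the most first-place votes.

Yuki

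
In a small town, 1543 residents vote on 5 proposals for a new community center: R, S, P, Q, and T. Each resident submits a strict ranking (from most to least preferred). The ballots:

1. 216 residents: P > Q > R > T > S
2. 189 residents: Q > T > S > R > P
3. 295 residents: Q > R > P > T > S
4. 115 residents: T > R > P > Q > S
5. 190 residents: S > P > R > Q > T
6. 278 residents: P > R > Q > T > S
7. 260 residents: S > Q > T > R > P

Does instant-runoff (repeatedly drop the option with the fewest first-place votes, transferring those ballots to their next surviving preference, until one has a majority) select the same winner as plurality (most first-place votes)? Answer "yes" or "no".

Instant-runoff — R1 R 0, S 450, P 494, Q 484, T 115 (R out); R2 S 450, P 494, Q 484, T 115 (T out); R3 S 450, P 609, Q 484 (S out); R4 P 799, Q 744 (P winner). Winner: P.
Plurality — first-place votes: R 0, S 450, P 494, Q 484, T 115. Winner: P.
The two methods agree.

yes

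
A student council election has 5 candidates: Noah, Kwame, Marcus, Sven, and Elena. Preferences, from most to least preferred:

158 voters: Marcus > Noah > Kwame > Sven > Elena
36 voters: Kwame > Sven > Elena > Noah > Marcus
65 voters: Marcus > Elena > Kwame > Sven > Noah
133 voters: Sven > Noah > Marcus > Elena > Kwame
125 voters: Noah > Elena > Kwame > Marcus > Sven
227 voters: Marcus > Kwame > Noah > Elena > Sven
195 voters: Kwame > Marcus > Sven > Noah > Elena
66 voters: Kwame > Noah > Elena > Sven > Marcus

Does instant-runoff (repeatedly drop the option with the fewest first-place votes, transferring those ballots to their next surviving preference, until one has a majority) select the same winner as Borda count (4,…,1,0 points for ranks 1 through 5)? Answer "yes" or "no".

Instant-runoff — R1 Noah 125, Kwame 297, Marcus 450, Sven 133, Elena 0 (Elena out); R2 Noah 125, Kwame 297, Marcus 450, Sven 133 (Noah out); R3 Kwame 422, Marcus 450, Sven 133 (Sven out); R4 Kwame 422, Marcus 583 (Marcus winner). Winner: Marcus.
Borda — scores: Noah 2256, Kwame 2565, Marcus 2776, Sven 1319, Elena 1134. Winner: Marcus.
The two methods agree.

yes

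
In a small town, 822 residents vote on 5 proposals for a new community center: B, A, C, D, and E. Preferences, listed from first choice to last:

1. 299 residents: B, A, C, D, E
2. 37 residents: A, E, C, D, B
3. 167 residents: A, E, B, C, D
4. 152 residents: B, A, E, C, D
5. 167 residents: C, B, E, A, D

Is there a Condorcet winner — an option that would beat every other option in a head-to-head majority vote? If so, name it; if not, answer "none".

B

B vs A: 618–204 for B.
B vs C: 618–204 for B.
B vs D: 785–37 for B.
B vs E: 618–204 for B.
B beats every other option head-to-head.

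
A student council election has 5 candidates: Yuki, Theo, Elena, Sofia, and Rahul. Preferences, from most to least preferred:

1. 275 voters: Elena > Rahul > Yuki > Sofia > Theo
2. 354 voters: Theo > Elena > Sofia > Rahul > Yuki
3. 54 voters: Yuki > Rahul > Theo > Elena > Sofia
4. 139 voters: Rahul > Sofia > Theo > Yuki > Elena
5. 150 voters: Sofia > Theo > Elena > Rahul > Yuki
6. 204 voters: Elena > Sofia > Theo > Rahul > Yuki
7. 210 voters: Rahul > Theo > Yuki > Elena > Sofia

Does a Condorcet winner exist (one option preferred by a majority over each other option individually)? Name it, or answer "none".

none

Checking pairwise contests:
Theo beats Yuki 1057–329.
Sofia beats Theo 768–618.
Theo beats Elena 907–479.
Elena beats Sofia 1097–289.
Theo beats Rahul 708–678.
Every option loses at least one head-to-head, so there is no Condorcet winner.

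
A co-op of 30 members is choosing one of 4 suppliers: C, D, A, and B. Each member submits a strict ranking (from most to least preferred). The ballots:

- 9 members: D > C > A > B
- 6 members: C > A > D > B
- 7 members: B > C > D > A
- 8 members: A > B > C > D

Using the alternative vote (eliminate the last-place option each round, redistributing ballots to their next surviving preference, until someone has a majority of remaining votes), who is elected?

D

Round 1: C 6, D 9, A 8, B 7. Eliminate C.
Round 2: D 9, A 14, B 7. Eliminate B.
Round 3: D 16, A 14. D has a majority.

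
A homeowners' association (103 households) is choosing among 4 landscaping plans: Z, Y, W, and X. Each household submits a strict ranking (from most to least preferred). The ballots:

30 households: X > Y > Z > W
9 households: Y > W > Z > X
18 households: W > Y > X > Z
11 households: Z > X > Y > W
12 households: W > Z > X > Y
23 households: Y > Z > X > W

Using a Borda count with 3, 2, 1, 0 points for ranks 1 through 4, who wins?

Z: 30·1 + 9·1 + 18·0 + 11·3 + 12·2 + 23·2 = 142
Y: 30·2 + 9·3 + 18·2 + 11·1 + 12·0 + 23·3 = 203
W: 30·0 + 9·2 + 18·3 + 11·0 + 12·3 + 23·0 = 108
X: 30·3 + 9·0 + 18·1 + 11·2 + 12·1 + 23·1 = 165
Y has the highest Borda score (203).

Y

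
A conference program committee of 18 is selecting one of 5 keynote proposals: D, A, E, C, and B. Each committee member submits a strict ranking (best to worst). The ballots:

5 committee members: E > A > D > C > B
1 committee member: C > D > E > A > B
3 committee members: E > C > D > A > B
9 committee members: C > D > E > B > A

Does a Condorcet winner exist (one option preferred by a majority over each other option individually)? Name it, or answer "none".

C vs D: 13–5 for C.
C vs A: 13–5 for C.
C vs E: 10–8 for C.
C vs B: 18–0 for C.
C beats every other option head-to-head.

C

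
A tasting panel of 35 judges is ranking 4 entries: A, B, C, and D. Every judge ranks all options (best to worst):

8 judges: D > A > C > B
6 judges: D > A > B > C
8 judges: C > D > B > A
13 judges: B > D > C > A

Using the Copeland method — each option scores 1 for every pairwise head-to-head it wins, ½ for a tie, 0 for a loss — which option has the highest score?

D

A: loses to B, C, and D → score 0.
B: beats A and C; loses to D → score 2.
C: beats A; loses to B and D → score 1.
D: beats A, B, and C → score 3.
D has the best pairwise record.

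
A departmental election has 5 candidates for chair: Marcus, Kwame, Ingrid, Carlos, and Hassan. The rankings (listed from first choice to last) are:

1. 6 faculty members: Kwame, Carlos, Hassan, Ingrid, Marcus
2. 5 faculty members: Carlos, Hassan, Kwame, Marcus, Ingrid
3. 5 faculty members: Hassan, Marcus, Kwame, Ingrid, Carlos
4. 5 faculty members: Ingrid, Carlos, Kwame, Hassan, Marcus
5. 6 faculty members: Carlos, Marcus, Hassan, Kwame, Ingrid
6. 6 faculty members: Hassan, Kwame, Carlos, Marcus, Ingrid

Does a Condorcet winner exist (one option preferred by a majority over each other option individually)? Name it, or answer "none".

Checking pairwise contests:
Kwame beats Marcus 22–11.
Hassan beats Kwame 22–11.
Marcus beats Ingrid 22–11.
Kwame beats Carlos 17–16.
Carlos beats Hassan 22–11.
Every option loses at least one head-to-head, so there is no Condorcet winner.

none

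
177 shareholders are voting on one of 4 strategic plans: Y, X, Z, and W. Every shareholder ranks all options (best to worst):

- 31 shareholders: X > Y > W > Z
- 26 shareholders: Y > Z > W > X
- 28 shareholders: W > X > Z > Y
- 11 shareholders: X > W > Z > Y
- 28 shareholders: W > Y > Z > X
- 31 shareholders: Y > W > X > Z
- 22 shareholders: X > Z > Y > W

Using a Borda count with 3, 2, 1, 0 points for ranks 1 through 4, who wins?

Y: 31·2 + 26·3 + 28·0 + 11·0 + 28·2 + 31·3 + 22·1 = 311
X: 31·3 + 26·0 + 28·2 + 11·3 + 28·0 + 31·1 + 22·3 = 279
Z: 31·0 + 26·2 + 28·1 + 11·1 + 28·1 + 31·0 + 22·2 = 163
W: 31·1 + 26·1 + 28·3 + 11·2 + 28·3 + 31·2 + 22·0 = 309
Y has the highest Borda score (311).

Y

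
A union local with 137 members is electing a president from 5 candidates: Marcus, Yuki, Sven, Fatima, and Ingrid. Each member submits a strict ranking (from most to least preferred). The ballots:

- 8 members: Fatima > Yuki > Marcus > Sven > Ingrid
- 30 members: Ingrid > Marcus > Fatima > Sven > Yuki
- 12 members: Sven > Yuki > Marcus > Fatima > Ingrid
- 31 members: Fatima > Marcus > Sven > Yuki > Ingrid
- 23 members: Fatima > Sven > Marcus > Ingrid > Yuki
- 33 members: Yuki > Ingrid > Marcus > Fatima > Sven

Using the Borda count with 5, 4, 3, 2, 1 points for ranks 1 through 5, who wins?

Fatima

Marcus: 8·3 + 30·4 + 12·3 + 31·4 + 23·3 + 33·3 = 472
Yuki: 8·4 + 30·1 + 12·4 + 31·2 + 23·1 + 33·5 = 360
Sven: 8·2 + 30·2 + 12·5 + 31·3 + 23·4 + 33·1 = 354
Fatima: 8·5 + 30·3 + 12·2 + 31·5 + 23·5 + 33·2 = 490
Ingrid: 8·1 + 30·5 + 12·1 + 31·1 + 23·2 + 33·4 = 379
Fatima has the highest Borda score (490).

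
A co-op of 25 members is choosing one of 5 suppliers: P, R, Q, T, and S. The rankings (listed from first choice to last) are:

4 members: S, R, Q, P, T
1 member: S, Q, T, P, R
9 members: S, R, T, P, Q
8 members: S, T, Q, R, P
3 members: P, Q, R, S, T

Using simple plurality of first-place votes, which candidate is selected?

First-place votes: P 3, R 0, Q 0, T 0, S 22.
S has the most first-place votes.

S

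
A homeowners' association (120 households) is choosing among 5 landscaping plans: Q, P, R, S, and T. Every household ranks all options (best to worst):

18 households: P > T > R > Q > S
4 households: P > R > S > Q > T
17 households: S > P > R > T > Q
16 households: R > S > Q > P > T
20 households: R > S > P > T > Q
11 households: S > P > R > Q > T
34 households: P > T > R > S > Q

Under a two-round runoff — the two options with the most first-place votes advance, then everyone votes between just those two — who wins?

P

Round 1 first-place votes: Q 0, P 56, R 36, S 28, T 0.
P and R advance.
Runoff: P is preferred to R by 84 voters; R by 36.
P wins the runoff.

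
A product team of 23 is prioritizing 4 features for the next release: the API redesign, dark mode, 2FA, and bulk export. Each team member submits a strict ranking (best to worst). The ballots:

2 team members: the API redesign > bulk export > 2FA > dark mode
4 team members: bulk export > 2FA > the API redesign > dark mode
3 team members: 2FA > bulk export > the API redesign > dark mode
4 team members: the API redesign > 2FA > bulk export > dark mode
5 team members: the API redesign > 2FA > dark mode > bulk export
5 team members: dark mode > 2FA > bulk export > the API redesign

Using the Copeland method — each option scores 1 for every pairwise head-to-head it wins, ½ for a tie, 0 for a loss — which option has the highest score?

the API redesign: beats dark mode; loses to 2FA and bulk export → score 1.
dark mode: loses to the API redesign, 2FA, and bulk export → score 0.
2FA: beats the API redesign, dark mode, and bulk export → score 3.
bulk export: beats the API redesign and dark mode; loses to 2FA → score 2.
2FA has the best pairwise record.

2FA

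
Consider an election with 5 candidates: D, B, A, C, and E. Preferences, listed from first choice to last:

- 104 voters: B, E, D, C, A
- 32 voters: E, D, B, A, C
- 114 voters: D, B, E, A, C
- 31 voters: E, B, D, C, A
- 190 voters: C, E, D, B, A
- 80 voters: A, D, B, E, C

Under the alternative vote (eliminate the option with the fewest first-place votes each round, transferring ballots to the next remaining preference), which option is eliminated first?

Round 1: D 114, B 104, A 80, C 190, E 63. Eliminate E.

E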